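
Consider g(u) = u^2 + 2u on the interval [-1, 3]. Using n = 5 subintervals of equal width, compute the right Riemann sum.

24.16

Δu = (3 − (-1))/5 = 0.8.
Right endpoints: -0.2, 0.6, 1.4, 2.2, 3.
g(-0.2) = -0.36, g(0.6) = 1.56, g(1.4) = 4.76, g(2.2) = 9.24, g(3) = 15.
Sum = Δu · [g(-0.2) + g(0.6) + g(1.4) + g(2.2) + g(3)].
Sum = 24.16.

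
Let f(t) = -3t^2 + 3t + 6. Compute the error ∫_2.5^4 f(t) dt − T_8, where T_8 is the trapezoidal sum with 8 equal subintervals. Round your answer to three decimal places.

Exact integral: ∫_2.5^4 f(t) dt = -24.75.
T_8 ≈ -24.77637.
Error ≈ -24.75 − (-24.77637) ≈ 0.026.

0.026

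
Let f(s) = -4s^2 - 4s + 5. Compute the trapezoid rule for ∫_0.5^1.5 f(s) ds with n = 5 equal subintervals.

Δs = (1.5 − 0.5)/5 = 0.2.
f(0.5) = 2, f(0.7) = 0.24, f(0.9) = -1.84, f(1.1) = -4.24, f(1.3) = -6.96, f(1.5) = -10.
T_5 = (Δs/2)·[f(s_0) + 2f(s_1) + ... + 2f(s_{4}) + f(s_5)].
Sum = -3.36.

-3.36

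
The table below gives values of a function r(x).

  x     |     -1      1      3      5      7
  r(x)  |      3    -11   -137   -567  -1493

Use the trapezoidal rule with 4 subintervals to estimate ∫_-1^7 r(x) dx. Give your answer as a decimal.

Δx = 2.
T_4 = (2/2)·[3 + 2·(-11) + 2·(-137) + 2·(-567) + (-1493)] = -2920.

-2920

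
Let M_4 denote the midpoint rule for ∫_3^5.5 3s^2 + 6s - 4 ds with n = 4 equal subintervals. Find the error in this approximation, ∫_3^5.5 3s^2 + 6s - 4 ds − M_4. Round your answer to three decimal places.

0.244

Exact integral: ∫_3^5.5 f(s) ds = 193.125.
M_4 ≈ 192.88086.
Error ≈ 193.125 − 192.88086 ≈ 0.244.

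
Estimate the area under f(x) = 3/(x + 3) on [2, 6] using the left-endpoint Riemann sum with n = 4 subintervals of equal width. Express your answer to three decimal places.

Δx = (6 − 2)/4 = 1.
Left endpoints: 2, 3, 4, 5.
f(2) = 0.6, f(3) = 0.5, f(4) = 3/7, f(5) = 0.375.
Sum = Δx · [f(2) + f(3) + f(4) + f(5)].
Sum ≈ 1.904.

1.904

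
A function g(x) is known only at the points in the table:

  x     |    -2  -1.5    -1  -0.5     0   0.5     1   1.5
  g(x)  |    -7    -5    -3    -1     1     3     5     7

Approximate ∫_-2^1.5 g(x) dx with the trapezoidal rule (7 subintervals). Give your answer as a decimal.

Δx = 0.5.
T_7 = (0.5/2)·[(-7) + 2·(-5) + 2·(-3) + 2·(-1) + 2·1 + 2·3 + 2·5 + 7] = 0.

0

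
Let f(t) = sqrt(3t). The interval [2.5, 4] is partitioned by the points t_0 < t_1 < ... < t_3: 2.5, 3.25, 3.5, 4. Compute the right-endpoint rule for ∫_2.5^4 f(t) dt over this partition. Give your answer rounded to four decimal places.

Subinterval widths: 0.75, 0.25, 0.5.
Right endpoints: 3.25, 3.5, 4.
f(3.25) ≈ 3.1225, f(3.5) ≈ 3.2404, f(4) ≈ 3.4641.
Sum = Σ Δt_i · f(t_i).
Sum ≈ 4.8840.

4.8840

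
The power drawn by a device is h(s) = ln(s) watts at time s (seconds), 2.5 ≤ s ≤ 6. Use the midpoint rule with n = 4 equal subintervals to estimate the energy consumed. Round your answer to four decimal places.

4.9672

Δs = (6 − 2.5)/4 = 0.875.
Midpoints: 2.9375, 3.8125, 4.6875, 5.5625.
h(2.9375) ≈ 1.0776, h(3.8125) ≈ 1.3383, h(4.6875) ≈ 1.5449, h(5.5625) ≈ 1.7160.
Sum = Δs · [h(2.9375) + h(3.8125) + h(4.6875) + h(5.5625)].
Sum ≈ 4.9672.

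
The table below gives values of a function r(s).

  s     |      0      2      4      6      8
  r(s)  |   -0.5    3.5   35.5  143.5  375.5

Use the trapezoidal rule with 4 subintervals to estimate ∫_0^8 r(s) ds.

Δs = 2.
T_4 = (2/2)·[(-0.5) + 2·3.5 + 2·35.5 + 2·143.5 + 375.5] = 740.

740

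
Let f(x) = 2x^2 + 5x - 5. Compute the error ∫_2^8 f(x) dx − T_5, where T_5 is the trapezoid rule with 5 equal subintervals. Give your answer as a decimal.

Exact integral: ∫_2^8 f(x) dx = 456.
T_5 = 458.88.
Error = 456 − 458.88 = -2.88.

-2.88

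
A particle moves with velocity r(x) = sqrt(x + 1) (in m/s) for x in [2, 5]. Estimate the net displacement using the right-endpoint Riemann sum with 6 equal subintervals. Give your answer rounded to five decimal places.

6.51146

Δx = (5 − 2)/6 = 0.5.
Right endpoints: 2.5, 3, 3.5, 4, 4.5, 5.
r(2.5) ≈ 1.87083, r(3) ≈ 2.00000, r(3.5) ≈ 2.12132, r(4) ≈ 2.23607, r(4.5) ≈ 2.34521, r(5) ≈ 2.44949.
Sum = Δx · [r(2.5) + r(3) + r(3.5) + ...].
Sum ≈ 6.51146.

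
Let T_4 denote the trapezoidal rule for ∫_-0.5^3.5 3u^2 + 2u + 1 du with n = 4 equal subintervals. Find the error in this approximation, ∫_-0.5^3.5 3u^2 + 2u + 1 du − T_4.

Exact integral: ∫_-0.5^3.5 f(u) du = 59.
T_4 = 61.
Error = 59 − 61 = -2.

-2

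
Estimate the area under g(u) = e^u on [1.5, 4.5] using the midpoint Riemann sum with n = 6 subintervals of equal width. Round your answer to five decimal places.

84.65090

Δu = (4.5 − 1.5)/6 = 0.5.
Midpoints: 1.75, 2.25, 2.75, 3.25, 3.75, 4.25.
g(1.75) ≈ 5.75460, g(2.25) ≈ 9.48774, g(2.75) ≈ 15.64263, g(3.25) ≈ 25.79034, g(3.75) ≈ 42.52108, g(4.25) ≈ 70.10541.
Sum = Δu · [g(1.75) + g(2.25) + g(2.75) + ...].
Sum ≈ 84.65090.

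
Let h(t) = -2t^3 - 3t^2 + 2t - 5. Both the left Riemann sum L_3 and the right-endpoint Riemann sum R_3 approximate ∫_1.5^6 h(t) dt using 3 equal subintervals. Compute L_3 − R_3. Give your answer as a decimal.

L_3 = -501.75.
R_3 = -1278.
L_3 − R_3 = 776.25.

776.25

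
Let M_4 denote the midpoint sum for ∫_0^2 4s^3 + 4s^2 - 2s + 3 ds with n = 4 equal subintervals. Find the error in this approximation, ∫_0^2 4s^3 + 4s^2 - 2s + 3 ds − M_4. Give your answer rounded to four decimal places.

0.6667

Exact integral: ∫_0^2 f(s) ds ≈ 28.666667.
M_4 = 28.
Error ≈ 28.666667 − 28 ≈ 0.6667.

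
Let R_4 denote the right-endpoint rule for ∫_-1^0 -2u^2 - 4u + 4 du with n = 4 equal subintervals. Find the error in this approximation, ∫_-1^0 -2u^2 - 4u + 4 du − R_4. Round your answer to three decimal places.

Exact integral: ∫_-1^0 f(u) du ≈ 5.33333.
R_4 = 5.0625.
Error ≈ 5.33333 − 5.0625 ≈ 0.271.

0.271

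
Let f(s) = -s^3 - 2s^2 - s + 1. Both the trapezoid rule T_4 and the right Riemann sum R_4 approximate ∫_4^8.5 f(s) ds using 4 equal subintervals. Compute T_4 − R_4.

T_4 ≈ -1651.08691.
R_4 ≈ -2026.34473.
T_4 − R_4 = 375.2578125.

375.2578125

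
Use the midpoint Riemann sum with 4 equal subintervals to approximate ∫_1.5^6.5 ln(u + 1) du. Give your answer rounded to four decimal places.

Δu = (6.5 − 1.5)/4 = 1.25.
Midpoints: 2.125, 3.375, 4.625, 5.875.
f(2.125) ≈ 1.1394, f(3.375) ≈ 1.4759, f(4.625) ≈ 1.7272, f(5.875) ≈ 1.9279.
Sum = Δu · [f(2.125) + f(3.375) + f(4.625) + f(5.875)].
Sum ≈ 7.8381.

7.8381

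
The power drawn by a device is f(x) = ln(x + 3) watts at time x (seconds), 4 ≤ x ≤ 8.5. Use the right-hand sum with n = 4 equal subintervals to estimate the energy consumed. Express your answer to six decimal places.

10.238980

Δx = (8.5 − 4)/4 = 1.125.
Right endpoints: 5.125, 6.25, 7.375, 8.5.
f(5.125) ≈ 2.094946, f(6.25) ≈ 2.224624, f(7.375) ≈ 2.339399, f(8.5) ≈ 2.442347.
Sum = Δx · [f(5.125) + f(6.25) + f(7.375) + f(8.5)].
Sum ≈ 10.238980.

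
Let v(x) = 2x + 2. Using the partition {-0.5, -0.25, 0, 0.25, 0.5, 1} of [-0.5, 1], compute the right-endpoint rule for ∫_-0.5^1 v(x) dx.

Subinterval widths: 0.25, 0.25, 0.25, 0.25, 0.5.
Right endpoints: -0.25, 0, 0.25, 0.5, 1.
v(-0.25) = 1.5, v(0) = 2, v(0.25) = 2.5, v(0.5) = 3, v(1) = 4.
Sum = Σ Δx_i · v(x_i).
Sum = 4.25.

4.25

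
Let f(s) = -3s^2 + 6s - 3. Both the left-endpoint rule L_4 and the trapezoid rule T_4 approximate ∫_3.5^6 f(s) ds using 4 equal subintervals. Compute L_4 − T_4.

L_4 = -92.28515625.
T_4 = -109.86328125.
L_4 − T_4 = 17.578125.

17.578125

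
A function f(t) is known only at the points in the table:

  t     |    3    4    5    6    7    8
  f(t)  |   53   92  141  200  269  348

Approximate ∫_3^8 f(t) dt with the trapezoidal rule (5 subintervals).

Δt = 1.
T_5 = (1/2)·[53 + 2·92 + 2·141 + 2·200 + 2·269 + 348] = 902.5.

902.5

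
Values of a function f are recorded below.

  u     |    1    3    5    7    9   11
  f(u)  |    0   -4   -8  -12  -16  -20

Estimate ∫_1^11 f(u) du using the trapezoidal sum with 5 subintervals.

-100

Δu = 2.
T_5 = (2/2)·[0 + 2·(-4) + 2·(-8) + 2·(-12) + 2·(-16) + (-20)] = -100.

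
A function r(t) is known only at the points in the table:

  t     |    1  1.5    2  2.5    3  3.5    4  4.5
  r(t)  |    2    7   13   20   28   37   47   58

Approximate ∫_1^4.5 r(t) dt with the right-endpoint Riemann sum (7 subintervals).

Δt = 0.5.
Sum = 0.5·[7 + 13 + 20 + 28 + 37 + 47 + 58] = 105.

105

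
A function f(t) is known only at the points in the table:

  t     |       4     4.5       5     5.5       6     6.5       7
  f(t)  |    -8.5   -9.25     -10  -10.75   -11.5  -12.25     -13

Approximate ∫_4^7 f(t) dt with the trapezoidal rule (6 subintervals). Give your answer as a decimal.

Δt = 0.5.
T_6 = (0.5/2)·[(-8.5) + 2·(-9.25) + 2·(-10) + 2·(-10.75) + 2·(-11.5) + 2·(-12.25) + (-13)] = -32.25.

-32.25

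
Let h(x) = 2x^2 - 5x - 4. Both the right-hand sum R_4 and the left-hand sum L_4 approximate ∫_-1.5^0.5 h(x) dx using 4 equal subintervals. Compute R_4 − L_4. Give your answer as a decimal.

R_4 = -4.
L_4 = 3.
R_4 − L_4 = -7.

-7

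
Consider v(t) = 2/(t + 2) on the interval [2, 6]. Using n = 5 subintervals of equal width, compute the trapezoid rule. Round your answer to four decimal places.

Δt = (6 − 2)/5 = 0.8.
v(2) = 0.5, v(2.8) = 5/12, v(3.6) = 5/14, v(4.4) = 0.3125, v(5.2) = 5/18, v(6) = 0.25.
T_5 = (Δt/2)·[v(t_0) + 2v(t_1) + ... + 2v(t_{4}) + v(t_5)].
Sum ≈ 1.3913.

1.3913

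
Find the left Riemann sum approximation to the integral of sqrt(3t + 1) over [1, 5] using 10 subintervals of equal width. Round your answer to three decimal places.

Δt = (5 − 1)/10 = 0.4.
Left endpoints: 1, 1.4, 1.8, 2.2, 2.6, 3, 3.4, 3.8, 4.2, 4.6.
f(1) ≈ 2.000, f(1.4) ≈ 2.280, f(1.8) ≈ 2.530, f(2.2) ≈ 2.757, f(2.6) ≈ 2.966, f(3) ≈ 3.162, f(3.4) ≈ 3.347, f(3.8) ≈ 3.521, f(4.2) ≈ 3.688, f(4.6) ≈ 3.847.
Sum = Δt · [f(1) + f(1.4) + f(1.8) + ...].
Sum ≈ 12.039.

12.039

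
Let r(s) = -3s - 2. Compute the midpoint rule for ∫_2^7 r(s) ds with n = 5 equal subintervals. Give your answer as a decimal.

Δs = (7 − 2)/5 = 1.
Midpoints: 2.5, 3.5, 4.5, 5.5, 6.5.
r(2.5) = -9.5, r(3.5) = -12.5, r(4.5) = -15.5, r(5.5) = -18.5, r(6.5) = -21.5.
Sum = Δs · [r(2.5) + r(3.5) + r(4.5) + r(5.5) + r(6.5)].
Sum = -77.5.

-77.5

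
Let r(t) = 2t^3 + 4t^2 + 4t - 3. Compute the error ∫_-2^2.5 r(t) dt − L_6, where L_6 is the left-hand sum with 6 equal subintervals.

Exact integral: ∫_-2^2.5 r(t) dt = 34.03125.
L_6 = 8.5078125.
Error = 34.03125 − 8.5078125 = 25.5234375.

25.5234375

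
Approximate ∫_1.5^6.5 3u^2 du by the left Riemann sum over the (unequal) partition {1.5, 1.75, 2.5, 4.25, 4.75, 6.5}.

186.9375

Subinterval widths: 0.25, 0.75, 1.75, 0.5, 1.75.
Left endpoints: 1.5, 1.75, 2.5, 4.25, 4.75.
f(1.5) = 6.75, f(1.75) = 9.1875, f(2.5) = 18.75, f(4.25) = 54.1875, f(4.75) = 67.6875.
Sum = Σ Δu_i · f(u_i).
Sum = 186.9375.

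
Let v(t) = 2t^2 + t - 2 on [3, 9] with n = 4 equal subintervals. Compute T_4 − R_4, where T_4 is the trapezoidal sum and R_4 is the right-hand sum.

-112.5

T_4 = 496.5.
R_4 = 609.
T_4 − R_4 = -112.5.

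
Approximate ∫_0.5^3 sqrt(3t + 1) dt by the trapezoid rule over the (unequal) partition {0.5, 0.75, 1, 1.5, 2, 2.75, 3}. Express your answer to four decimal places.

6.1405

Subinterval widths: 0.25, 0.25, 0.5, 0.5, 0.75, 0.25.
f(0.5) ≈ 1.5811, f(0.75) ≈ 1.8028, f(1) ≈ 2.0000, f(1.5) ≈ 2.3452, f(2) ≈ 2.6458, f(2.75) ≈ 3.0414, f(3) ≈ 3.1623.
On each subinterval the trapezoid contributes (Δt_i/2)·[f(t_{i-1}) + f(t_i)].
Sum ≈ 6.1405.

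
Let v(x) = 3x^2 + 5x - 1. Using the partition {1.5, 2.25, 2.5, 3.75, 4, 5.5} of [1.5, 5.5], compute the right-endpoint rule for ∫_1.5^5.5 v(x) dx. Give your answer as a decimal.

294.1875

Subinterval widths: 0.75, 0.25, 1.25, 0.25, 1.5.
Right endpoints: 2.25, 2.5, 3.75, 4, 5.5.
v(2.25) = 25.4375, v(2.5) = 30.25, v(3.75) = 59.9375, v(4) = 67, v(5.5) = 117.25.
Sum = Σ Δx_i · v(x_i).
Sum = 294.1875.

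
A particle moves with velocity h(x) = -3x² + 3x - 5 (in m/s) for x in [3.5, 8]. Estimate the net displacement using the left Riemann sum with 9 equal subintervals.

-379.125

Δx = (8 − 3.5)/9 = 0.5.
Left endpoints: 3.5, 4, 4.5, 5, 5.5, 6, 6.5, 7, 7.5.
h(3.5) = -31.25, h(4) = -41, h(4.5) = -52.25, h(5) = -65, h(5.5) = -79.25, h(6) = -95, h(6.5) = -112.25, h(7) = -131, h(7.5) = -151.25.
Sum = Δx · [h(3.5) + h(4) + h(4.5) + ...].
Sum = -379.125.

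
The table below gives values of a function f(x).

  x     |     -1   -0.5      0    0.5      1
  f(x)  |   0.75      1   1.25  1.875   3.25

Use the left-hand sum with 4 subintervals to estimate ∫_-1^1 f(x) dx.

Δx = 0.5.
Sum = 0.5·[0.75 + 1 + 1.25 + 1.875] = 2.4375.

2.4375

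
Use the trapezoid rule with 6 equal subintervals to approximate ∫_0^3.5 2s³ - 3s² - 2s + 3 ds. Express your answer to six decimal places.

Δs = (3.5 − 0)/6 = 7/12.
f(0) = 3, f(7/12) = 1045/864, f(7/6) = -13/54, f(1.75) = 1.03125, f(7/3) = 200/27, f(35/12) = 18377/864, f(3.5) = 45.
T_6 = (Δs/2)·[f(s_0) + 2f(s_1) + ... + 2f(s_{5}) + f(s_6)].
Sum ≈ 31.894965.

31.894965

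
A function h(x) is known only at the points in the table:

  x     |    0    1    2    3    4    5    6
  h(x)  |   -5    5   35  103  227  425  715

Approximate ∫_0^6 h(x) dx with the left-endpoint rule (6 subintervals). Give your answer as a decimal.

Δx = 1.
Sum = 1·[(-5) + 5 + 35 + 103 + 227 + 425] = 790.

790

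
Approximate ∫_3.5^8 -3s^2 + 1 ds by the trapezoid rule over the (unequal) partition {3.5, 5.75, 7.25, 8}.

-472.21875

Subinterval widths: 2.25, 1.5, 0.75.
f(3.5) = -35.75, f(5.75) = -98.1875, f(7.25) = -156.6875, f(8) = -191.
On each subinterval the trapezoid contributes (Δs_i/2)·[f(s_{i-1}) + f(s_i)].
Sum = -472.21875.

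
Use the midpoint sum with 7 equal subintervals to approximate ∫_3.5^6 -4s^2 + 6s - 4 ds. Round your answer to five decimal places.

-169.47704

Δs = (6 − 3.5)/7 = 5/14.
Midpoints: 103/28, 113/28, 123/28, 4.75, 143/28, 153/28, 163/28.
f(103/28) = -7067/196, f(113/28) = -8807/196, f(123/28) = -10747/196, f(4.75) = -65.75, f(143/28) = -15227/196, f(153/28) = -17767/196, f(163/28) = -20507/196.
Sum = Δs · [f(103/28) + f(113/28) + f(123/28) + ...].
Sum ≈ -169.47704.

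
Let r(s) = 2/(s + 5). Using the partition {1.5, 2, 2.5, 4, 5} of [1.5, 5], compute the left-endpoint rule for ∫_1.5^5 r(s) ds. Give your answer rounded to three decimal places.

0.919

Subinterval widths: 0.5, 0.5, 1.5, 1.
Left endpoints: 1.5, 2, 2.5, 4.
r(1.5) = 4/13, r(2) = 2/7, r(2.5) = 4/15, r(4) = 2/9.
Sum = Σ Δs_i · r(s_i).
Sum ≈ 0.919.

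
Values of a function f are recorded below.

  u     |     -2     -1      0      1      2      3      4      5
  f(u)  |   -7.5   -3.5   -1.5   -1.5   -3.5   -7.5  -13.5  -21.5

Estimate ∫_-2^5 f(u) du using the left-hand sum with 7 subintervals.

-38.5

Δu = 1.
Sum = 1·[(-7.5) + (-3.5) + (-1.5) + (-1.5) + (-3.5) + (-7.5) + (-13.5)] = -38.5.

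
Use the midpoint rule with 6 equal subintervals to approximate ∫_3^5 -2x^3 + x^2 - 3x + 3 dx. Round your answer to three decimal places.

-256.907

Δx = (5 − 3)/6 = 1/3.
Midpoints: 19/6, 3.5, 23/6, 25/6, 4.5, 29/6.
f(19/6) = -3239/54, f(3.5) = -81, f(23/6) = -5749/54, f(25/6) = -3694/27, f(4.5) = -172.5, f(29/6) = -5777/27.
Sum = Δx · [f(19/6) + f(3.5) + f(23/6) + ...].
Sum ≈ -256.907.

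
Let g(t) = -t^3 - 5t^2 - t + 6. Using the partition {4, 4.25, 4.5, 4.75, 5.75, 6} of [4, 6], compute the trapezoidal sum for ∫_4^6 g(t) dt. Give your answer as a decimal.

-514.9921875

Subinterval widths: 0.25, 0.25, 0.25, 1, 0.25.
g(4) = -142, g(4.25) = -165.328125, g(4.5) = -190.875, g(4.75) = -218.734375, g(5.75) = -355.171875, g(6) = -396.
On each subinterval the trapezoid contributes (Δt_i/2)·[g(t_{i-1}) + g(t_i)].
Sum = -514.9921875.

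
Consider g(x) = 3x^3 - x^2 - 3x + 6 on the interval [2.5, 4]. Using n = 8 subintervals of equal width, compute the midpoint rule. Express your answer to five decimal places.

Δx = (4 − 2.5)/8 = 0.1875.
Midpoints: 2.59375, 2.78125, 2.96875, 3.15625, 3.34375, 3.53125, 3.71875, 3.90625.
g(2.59375) = 1436545/32768, g(2.78125) = 1784635/32768, g(2.96875) = 2188093/32768, g(3.15625) = 2650807/32768, g(3.34375) = 3176665/32768, g(3.53125) = 3769555/32768, g(3.71875) = 4433365/32768, g(3.90625) = 5171983/32768.
Sum = Δx · [g(2.59375) + g(2.78125) + g(2.96875) + ...].
Sum ≈ 140.82898.

140.82898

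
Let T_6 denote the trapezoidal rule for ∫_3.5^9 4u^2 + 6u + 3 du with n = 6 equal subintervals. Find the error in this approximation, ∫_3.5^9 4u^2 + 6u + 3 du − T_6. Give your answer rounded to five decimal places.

-3.08102

Exact integral: ∫_3.5^9 f(u) du ≈ 1137.5833333.
T_6 ≈ 1140.6643519.
Error ≈ 1137.5833333 − 1140.6643519 ≈ -3.08102.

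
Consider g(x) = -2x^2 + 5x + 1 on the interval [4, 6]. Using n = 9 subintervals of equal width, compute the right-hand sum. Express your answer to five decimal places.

-52.69959

Δx = (6 − 4)/9 = 2/9.
Right endpoints: 38/9, 40/9, 14/3, 44/9, 46/9, 16/3, 50/9, 52/9, 6.
g(38/9) = -1097/81, g(40/9) = -1319/81, g(14/3) = -173/9, g(44/9) = -1811/81, g(46/9) = -2081/81, g(16/3) = -263/9, g(50/9) = -2669/81, g(52/9) = -2987/81, g(6) = -41.
Sum = Δx · [g(38/9) + g(40/9) + g(14/3) + ...].
Sum ≈ -52.69959.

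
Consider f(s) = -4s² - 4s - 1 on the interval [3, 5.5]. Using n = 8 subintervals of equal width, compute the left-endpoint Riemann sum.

Δs = (5.5 − 3)/8 = 0.3125.
Left endpoints: 3, 3.3125, 3.625, 3.9375, 4.25, 4.5625, 4.875, 5.1875.
f(3) = -49, f(3.3125) = -58.140625, f(3.625) = -68.0625, f(3.9375) = -78.765625, f(4.25) = -90.25, f(4.5625) = -102.515625, f(4.875) = -115.5625, f(5.1875) = -129.390625.
Sum = Δs · [f(3) + f(3.3125) + f(3.625) + ...].
Sum = -216.15234375.

-216.15234375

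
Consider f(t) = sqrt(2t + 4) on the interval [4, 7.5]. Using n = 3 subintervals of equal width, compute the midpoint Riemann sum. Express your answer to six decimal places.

13.753305

Δt = (7.5 − 4)/3 = 7/6.
Midpoints: 55/12, 5.75, 83/12.
f(55/12) ≈ 3.628590, f(5.75) ≈ 3.937004, f(83/12) ≈ 4.222953.
Sum = Δt · [f(55/12) + f(5.75) + f(83/12)].
Sum ≈ 13.753305.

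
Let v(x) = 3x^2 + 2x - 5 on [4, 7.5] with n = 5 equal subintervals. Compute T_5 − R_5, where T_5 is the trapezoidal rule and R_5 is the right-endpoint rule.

T_5 = 381.4825.
R_5 = 426.195.
T_5 − R_5 = -44.7125.

-44.7125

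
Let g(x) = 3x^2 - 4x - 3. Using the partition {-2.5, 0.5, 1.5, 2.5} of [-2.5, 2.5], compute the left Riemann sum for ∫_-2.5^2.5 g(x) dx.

Subinterval widths: 3, 1, 1.
Left endpoints: -2.5, 0.5, 1.5.
g(-2.5) = 25.75, g(0.5) = -4.25, g(1.5) = -2.25.
Sum = Σ Δx_i · g(x_i).
Sum = 70.75.

70.75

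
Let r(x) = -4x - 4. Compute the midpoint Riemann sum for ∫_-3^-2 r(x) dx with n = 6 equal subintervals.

Δx = (-2 − (-3))/6 = 1/6.
Midpoints: -35/12, -2.75, -31/12, -29/12, -2.25, -25/12.
r(-35/12) = 23/3, r(-2.75) = 7, r(-31/12) = 19/3, r(-29/12) = 17/3, r(-2.25) = 5, r(-25/12) = 13/3.
Sum = Δx · [r(-35/12) + r(-2.75) + r(-31/12) + ...].
Sum = 6.

6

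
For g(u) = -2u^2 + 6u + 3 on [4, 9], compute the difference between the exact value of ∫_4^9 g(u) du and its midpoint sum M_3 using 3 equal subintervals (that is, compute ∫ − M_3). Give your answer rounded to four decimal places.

Exact integral: ∫_4^9 g(u) du ≈ -233.333333.
M_3 ≈ -231.018519.
Error ≈ -233.333333 − (-231.018519) ≈ -2.3148.

-2.3148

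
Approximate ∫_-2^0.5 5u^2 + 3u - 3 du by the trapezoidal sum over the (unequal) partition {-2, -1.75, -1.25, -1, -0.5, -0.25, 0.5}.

Subinterval widths: 0.25, 0.5, 0.25, 0.5, 0.25, 0.75.
f(-2) = 11, f(-1.75) = 7.0625, f(-1.25) = 1.0625, f(-1) = -1, f(-0.5) = -3.25, f(-0.25) = -3.4375, f(0.5) = -0.25.
On each subinterval the trapezoid contributes (Δu_i/2)·[f(u_{i-1}) + f(u_i)].
Sum = 1.015625.

1.015625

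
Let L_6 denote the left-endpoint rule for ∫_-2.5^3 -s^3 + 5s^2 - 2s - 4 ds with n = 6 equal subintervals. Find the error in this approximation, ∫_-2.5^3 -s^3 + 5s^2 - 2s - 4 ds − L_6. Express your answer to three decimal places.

-21.550

Exact integral: ∫_-2.5^3 f(s) ds ≈ 35.80729.
L_6 ≈ 57.35692.
Error ≈ 35.80729 − 57.35692 ≈ -21.550.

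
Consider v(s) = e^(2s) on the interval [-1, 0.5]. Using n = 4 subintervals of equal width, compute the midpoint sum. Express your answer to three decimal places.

Δs = (0.5 − (-1))/4 = 0.375.
Midpoints: -0.8125, -0.4375, -0.0625, 0.3125.
v(-0.8125) ≈ 0.197, v(-0.4375) ≈ 0.417, v(-0.0625) ≈ 0.882, v(0.3125) ≈ 1.868.
Sum = Δs · [v(-0.8125) + v(-0.4375) + v(-0.0625) + v(0.3125)].
Sum ≈ 1.262.

1.262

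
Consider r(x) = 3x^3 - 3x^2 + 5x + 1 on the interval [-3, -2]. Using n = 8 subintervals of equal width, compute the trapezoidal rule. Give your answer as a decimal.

Δx = (-2 − (-3))/8 = 0.125.
r(-3) = -122, r(-2.875) = -56045/512, r(-2.75) = -97.828125, r(-2.625) = -44575/512, r(-2.5) = -77.125, r(-2.375) = -34809/512, r(-2.25) = -59.609375, r(-2.125) = -26603/512, r(-2) = -45.
T_8 = (Δx/2)·[r(x_0) + 2r(x_1) + ... + 2r(x_{7}) + r(x_8)].
Sum = -79.31640625.

-79.31640625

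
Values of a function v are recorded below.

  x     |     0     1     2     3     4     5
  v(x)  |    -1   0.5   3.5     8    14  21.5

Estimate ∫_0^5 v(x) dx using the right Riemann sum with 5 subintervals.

47.5

Δx = 1.
Sum = 1·[0.5 + 3.5 + 8 + 14 + 21.5] = 47.5.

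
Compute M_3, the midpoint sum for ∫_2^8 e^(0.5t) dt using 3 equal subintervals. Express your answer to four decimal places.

Δt = (8 − 2)/3 = 2.
Midpoints: 3, 5, 7.
f(3) ≈ 4.4817, f(5) ≈ 12.1825, f(7) ≈ 33.1155.
Sum = Δt · [f(3) + f(5) + f(7)].
Sum ≈ 99.5593.

99.5593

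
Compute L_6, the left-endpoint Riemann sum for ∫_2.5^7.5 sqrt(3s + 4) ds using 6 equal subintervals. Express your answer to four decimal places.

20.9079

Δs = (7.5 − 2.5)/6 = 5/6.
Left endpoints: 2.5, 10/3, 25/6, 5, 35/6, 20/3.
f(2.5) ≈ 3.3912, f(10/3) ≈ 3.7417, f(25/6) ≈ 4.0620, f(5) ≈ 4.3589, f(35/6) ≈ 4.6368, f(20/3) ≈ 4.8990.
Sum = Δs · [f(2.5) + f(10/3) + f(25/6) + ...].
Sum ≈ 20.9079.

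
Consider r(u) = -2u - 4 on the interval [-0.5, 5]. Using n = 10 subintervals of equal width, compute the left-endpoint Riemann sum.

Δu = (5 − (-0.5))/10 = 0.55.
Left endpoints: -0.5, 0.05, 0.6, 1.15, 1.7, 2.25, 2.8, 3.35, 3.9, 4.45.
r(-0.5) = -3, r(0.05) = -4.1, r(0.6) = -5.2, r(1.15) = -6.3, r(1.7) = -7.4, r(2.25) = -8.5, r(2.8) = -9.6, r(3.35) = -10.7, r(3.9) = -11.8, r(4.45) = -12.9.
Sum = Δu · [r(-0.5) + r(0.05) + r(0.6) + ...].
Sum = -43.725.

-43.725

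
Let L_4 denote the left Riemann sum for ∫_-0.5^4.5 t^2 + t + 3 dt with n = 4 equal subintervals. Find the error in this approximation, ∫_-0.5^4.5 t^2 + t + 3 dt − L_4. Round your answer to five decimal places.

Exact integral: ∫_-0.5^4.5 f(t) dt ≈ 55.4166667.
L_4 = 41.09375.
Error ≈ 55.4166667 − 41.09375 ≈ 14.32292.

14.32292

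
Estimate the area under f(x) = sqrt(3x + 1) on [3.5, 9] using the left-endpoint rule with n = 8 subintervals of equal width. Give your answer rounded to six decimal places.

Δx = (9 − 3.5)/8 = 0.6875.
Left endpoints: 3.5, 4.1875, 4.875, 5.5625, 6.25, 6.9375, 7.625, 8.3125.
f(3.5) ≈ 3.391165, f(4.1875) ≈ 3.682730, f(4.875) ≈ 3.952847, f(5.5625) ≈ 4.205651, f(6.25) ≈ 4.444097, f(6.9375) ≈ 4.670385, f(7.625) ≈ 4.886205, f(8.3125) ≈ 5.092887.
Sum = Δx · [f(3.5) + f(4.1875) + f(4.875) + ...].
Sum ≈ 23.599103.

23.599103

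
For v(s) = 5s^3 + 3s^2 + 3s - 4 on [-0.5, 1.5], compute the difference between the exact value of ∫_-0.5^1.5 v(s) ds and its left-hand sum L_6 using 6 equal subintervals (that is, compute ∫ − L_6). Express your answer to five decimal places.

4.52778

Exact integral: ∫_-0.5^1.5 v(s) ds = 4.75.
L_6 ≈ 0.2222222.
Error ≈ 4.75 − 0.2222222 ≈ 4.52778.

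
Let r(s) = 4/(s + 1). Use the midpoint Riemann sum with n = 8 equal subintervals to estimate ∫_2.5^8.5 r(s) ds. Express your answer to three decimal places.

3.988

Δs = (8.5 − 2.5)/8 = 0.75.
Midpoints: 2.875, 3.625, 4.375, 5.125, 5.875, 6.625, 7.375, 8.125.
r(2.875) = 32/31, r(3.625) = 32/37, r(4.375) = 32/43, r(5.125) = 32/49, r(5.875) = 32/55, r(6.625) = 32/61, r(7.375) = 32/67, r(8.125) = 32/73.
Sum = Δs · [r(2.875) + r(3.625) + r(4.375) + ...].
Sum ≈ 3.988.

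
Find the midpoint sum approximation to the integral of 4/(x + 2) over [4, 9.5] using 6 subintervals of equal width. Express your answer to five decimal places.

2.59953

Δx = (9.5 − 4)/6 = 11/12.
Midpoints: 107/24, 5.375, 151/24, 173/24, 8.125, 217/24.
f(107/24) = 96/155, f(5.375) = 32/59, f(151/24) = 96/199, f(173/24) = 96/221, f(8.125) = 32/81, f(217/24) = 96/265.
Sum = Δx · [f(107/24) + f(5.375) + f(151/24) + ...].
Sum ≈ 2.59953.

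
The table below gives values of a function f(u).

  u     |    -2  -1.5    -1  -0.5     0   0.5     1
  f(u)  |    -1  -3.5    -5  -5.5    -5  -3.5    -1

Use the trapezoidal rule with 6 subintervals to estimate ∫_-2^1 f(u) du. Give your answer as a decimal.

Δu = 0.5.
T_6 = (0.5/2)·[(-1) + 2·(-3.5) + 2·(-5) + 2·(-5.5) + 2·(-5) + 2·(-3.5) + (-1)] = -11.75.

-11.75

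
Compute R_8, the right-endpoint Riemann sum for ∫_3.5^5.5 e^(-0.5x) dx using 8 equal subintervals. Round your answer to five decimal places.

0.20625

Δx = (5.5 − 3.5)/8 = 0.25.
Right endpoints: 3.75, 4, 4.25, 4.5, 4.75, 5, 5.25, 5.5.
f(3.75) ≈ 0.15335, f(4) ≈ 0.13534, f(4.25) ≈ 0.11943, f(4.5) ≈ 0.10540, f(4.75) ≈ 0.09301, f(5) ≈ 0.08208, f(5.25) ≈ 0.07244, f(5.5) ≈ 0.06393.
Sum = Δx · [f(3.75) + f(4) + f(4.25) + ...].
Sum ≈ 0.20625.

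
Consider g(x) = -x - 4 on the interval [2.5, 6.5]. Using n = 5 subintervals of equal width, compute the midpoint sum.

-34

Δx = (6.5 − 2.5)/5 = 0.8.
Midpoints: 2.9, 3.7, 4.5, 5.3, 6.1.
g(2.9) = -6.9, g(3.7) = -7.7, g(4.5) = -8.5, g(5.3) = -9.3, g(6.1) = -10.1.
Sum = Δx · [g(2.9) + g(3.7) + g(4.5) + g(5.3) + g(6.1)].
Sum = -34.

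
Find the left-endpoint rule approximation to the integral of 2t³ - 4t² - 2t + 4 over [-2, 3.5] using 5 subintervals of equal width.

Δt = (3.5 − (-2))/5 = 1.1.
Left endpoints: -2, -0.9, 0.2, 1.3, 2.4.
f(-2) = -24, f(-0.9) = 1.102, f(0.2) = 3.456, f(1.3) = -0.966, f(2.4) = 3.808.
Sum = Δt · [f(-2) + f(-0.9) + f(0.2) + f(1.3) + f(2.4)].
Sum = -18.26.

-18.26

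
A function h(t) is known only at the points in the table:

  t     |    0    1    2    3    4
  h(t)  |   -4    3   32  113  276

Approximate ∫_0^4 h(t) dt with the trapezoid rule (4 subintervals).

Δt = 1.
T_4 = (1/2)·[(-4) + 2·3 + 2·32 + 2·113 + 276] = 284.

284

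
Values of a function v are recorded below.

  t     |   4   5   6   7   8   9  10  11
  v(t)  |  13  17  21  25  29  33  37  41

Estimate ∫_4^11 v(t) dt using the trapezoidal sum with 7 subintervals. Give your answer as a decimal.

189

Δt = 1.
T_7 = (1/2)·[13 + 2·17 + 2·21 + 2·25 + 2·29 + 2·33 + 2·37 + 41] = 189.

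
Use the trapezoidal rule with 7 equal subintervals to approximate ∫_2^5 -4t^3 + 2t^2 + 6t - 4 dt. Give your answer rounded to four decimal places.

Δt = (5 − 2)/7 = 3/7.
f(2) = -16, f(17/7) = -11980/343, f(20/7) = -21892/343, f(23/7) = -35872/343, f(26/7) = -54568/343, f(29/7) = -78628/343, f(32/7) = -108700/343, f(5) = -424.
T_7 = (Δt/2)·[f(t_0) + 2f(t_1) + ... + 2f(t_{6}) + f(t_7)].
Sum ≈ -483.6735.

-483.6735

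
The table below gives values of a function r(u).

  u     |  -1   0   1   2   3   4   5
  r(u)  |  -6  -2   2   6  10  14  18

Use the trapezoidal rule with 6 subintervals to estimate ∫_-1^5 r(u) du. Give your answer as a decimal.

Δu = 1.
T_6 = (1/2)·[(-6) + 2·(-2) + 2·2 + 2·6 + 2·10 + 2·14 + 18] = 36.

36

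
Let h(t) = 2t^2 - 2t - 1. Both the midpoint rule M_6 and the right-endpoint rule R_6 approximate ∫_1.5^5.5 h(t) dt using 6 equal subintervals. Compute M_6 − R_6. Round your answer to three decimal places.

M_6 ≈ 76.37037.
R_6 ≈ 93.25926.
M_6 − R_6 ≈ -16.889.

-16.889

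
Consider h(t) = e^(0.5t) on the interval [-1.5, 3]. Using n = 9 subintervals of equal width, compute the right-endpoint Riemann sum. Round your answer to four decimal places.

Δt = (3 − (-1.5))/9 = 0.5.
Right endpoints: -1, -0.5, 0, 0.5, 1, 1.5, 2, 2.5, 3.
h(-1) ≈ 0.6065, h(-0.5) ≈ 0.7788, h(0) ≈ 1.0000, h(0.5) ≈ 1.2840, h(1) ≈ 1.6487, h(1.5) ≈ 2.1170, h(2) ≈ 2.7183, h(2.5) ≈ 3.4903, h(3) ≈ 4.4817.
Sum = Δt · [h(-1) + h(-0.5) + h(0) + ...].
Sum ≈ 9.0627.

9.0627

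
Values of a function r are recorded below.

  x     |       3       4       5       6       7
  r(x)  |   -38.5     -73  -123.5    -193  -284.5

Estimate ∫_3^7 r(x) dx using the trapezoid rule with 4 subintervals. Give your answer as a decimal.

-551

Δx = 1.
T_4 = (1/2)·[(-38.5) + 2·(-73) + 2·(-123.5) + 2·(-193) + (-284.5)] = -551.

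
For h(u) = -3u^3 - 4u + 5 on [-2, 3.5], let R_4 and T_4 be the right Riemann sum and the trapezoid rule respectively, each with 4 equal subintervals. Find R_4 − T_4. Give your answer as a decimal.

R_4 ≈ -221.299805.
T_4 ≈ -101.245117.
R_4 − T_4 = -120.0546875.

-120.0546875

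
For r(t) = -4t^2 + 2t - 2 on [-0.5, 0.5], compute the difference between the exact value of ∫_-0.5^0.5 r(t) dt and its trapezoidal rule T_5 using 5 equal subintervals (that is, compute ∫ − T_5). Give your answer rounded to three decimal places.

Exact integral: ∫_-0.5^0.5 r(t) dt ≈ -2.33333.
T_5 = -2.36.
Error ≈ -2.33333 − (-2.36) ≈ 0.027.

0.027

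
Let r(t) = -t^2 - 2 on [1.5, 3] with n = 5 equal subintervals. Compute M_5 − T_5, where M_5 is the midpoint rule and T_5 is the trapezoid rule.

M_5 = -10.86375.
T_5 = -10.8975.
M_5 − T_5 = 0.03375.

0.03375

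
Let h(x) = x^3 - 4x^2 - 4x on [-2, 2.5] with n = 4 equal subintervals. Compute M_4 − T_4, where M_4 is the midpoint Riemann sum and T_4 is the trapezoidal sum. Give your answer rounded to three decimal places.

4.627

M_4 ≈ -28.69189.
T_4 ≈ -33.31934.
M_4 − T_4 ≈ 4.627.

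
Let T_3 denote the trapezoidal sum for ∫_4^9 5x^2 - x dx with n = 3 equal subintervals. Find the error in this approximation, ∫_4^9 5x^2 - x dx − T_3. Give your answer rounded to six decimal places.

-11.574074

Exact integral: ∫_4^9 f(x) dx ≈ 1075.83333333.
T_3 ≈ 1087.40740741.
Error ≈ 1075.83333333 − 1087.40740741 ≈ -11.574074.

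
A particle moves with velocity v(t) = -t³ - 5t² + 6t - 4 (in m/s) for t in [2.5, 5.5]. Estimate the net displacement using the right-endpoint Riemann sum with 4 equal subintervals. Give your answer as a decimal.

-509.8125

Δt = (5.5 − 2.5)/4 = 0.75.
Right endpoints: 3.25, 4, 4.75, 5.5.
v(3.25) = -71.640625, v(4) = -124, v(4.75) = -195.484375, v(5.5) = -288.625.
Sum = Δt · [v(3.25) + v(4) + v(4.75) + v(5.5)].
Sum = -509.8125.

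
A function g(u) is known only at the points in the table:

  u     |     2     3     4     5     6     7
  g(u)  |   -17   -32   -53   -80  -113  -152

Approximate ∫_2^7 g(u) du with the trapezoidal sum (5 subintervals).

Δu = 1.
T_5 = (1/2)·[(-17) + 2·(-32) + 2·(-53) + 2·(-80) + 2·(-113) + (-152)] = -362.5.

-362.5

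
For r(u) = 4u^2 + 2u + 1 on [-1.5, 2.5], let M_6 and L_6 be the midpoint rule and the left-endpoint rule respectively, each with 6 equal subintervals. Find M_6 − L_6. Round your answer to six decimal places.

M_6 ≈ 32.74074074.
L_6 ≈ 26.51851852.
M_6 − L_6 ≈ 6.222222.

6.222222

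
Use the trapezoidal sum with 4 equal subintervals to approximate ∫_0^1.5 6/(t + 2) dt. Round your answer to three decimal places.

Δt = (1.5 − 0)/4 = 0.375.
f(0) = 3, f(0.375) = 48/19, f(0.75) = 24/11, f(1.125) = 1.92, f(1.5) = 12/7.
T_4 = (Δt/2)·[f(t_0) + 2f(t_1) + 2f(t_2) + 2f(t_3) + f(t_4)].
Sum ≈ 3.369.

3.369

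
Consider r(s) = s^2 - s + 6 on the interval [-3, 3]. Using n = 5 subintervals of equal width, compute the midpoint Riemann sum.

53.28

Δs = (3 − (-3))/5 = 1.2.
Midpoints: -2.4, -1.2, 0, 1.2, 2.4.
r(-2.4) = 14.16, r(-1.2) = 8.64, r(0) = 6, r(1.2) = 6.24, r(2.4) = 9.36.
Sum = Δs · [r(-2.4) + r(-1.2) + r(0) + r(1.2) + r(2.4)].
Sum = 53.28.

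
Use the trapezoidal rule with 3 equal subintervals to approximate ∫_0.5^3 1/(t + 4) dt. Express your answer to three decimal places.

0.444

Δt = (3 − 0.5)/3 = 5/6.
f(0.5) = 2/9, f(4/3) = 0.1875, f(13/6) = 6/37, f(3) = 1/7.
T_3 = (Δt/2)·[f(t_0) + 2f(t_1) + 2f(t_2) + f(t_3)].
Sum ≈ 0.444.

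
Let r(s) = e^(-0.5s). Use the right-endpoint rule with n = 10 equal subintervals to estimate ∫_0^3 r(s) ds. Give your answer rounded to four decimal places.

1.4401

Δs = (3 − 0)/10 = 0.3.
Right endpoints: 0.3, 0.6, 0.9, 1.2, 1.5, 1.8, 2.1, 2.4, 2.7, 3.
r(0.3) ≈ 0.8607, r(0.6) ≈ 0.7408, r(0.9) ≈ 0.6376, r(1.2) ≈ 0.5488, r(1.5) ≈ 0.4724, r(1.8) ≈ 0.4066, r(2.1) ≈ 0.3499, r(2.4) ≈ 0.3012, r(2.7) ≈ 0.2592, r(3) ≈ 0.2231.
Sum = Δs · [r(0.3) + r(0.6) + r(0.9) + ...].
Sum ≈ 1.4401.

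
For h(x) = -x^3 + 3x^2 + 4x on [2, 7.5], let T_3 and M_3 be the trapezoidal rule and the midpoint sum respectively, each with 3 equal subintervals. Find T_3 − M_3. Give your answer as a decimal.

-51.9921875

T_3 ≈ -303.30208333.
M_3 ≈ -251.30989583.
T_3 − M_3 = -51.9921875.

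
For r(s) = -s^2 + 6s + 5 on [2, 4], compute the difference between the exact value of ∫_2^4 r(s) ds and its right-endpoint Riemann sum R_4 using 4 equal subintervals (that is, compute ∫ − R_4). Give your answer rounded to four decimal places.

Exact integral: ∫_2^4 r(s) ds ≈ 27.333333.
R_4 = 27.25.
Error ≈ 27.333333 − 27.25 ≈ 0.0833.

0.0833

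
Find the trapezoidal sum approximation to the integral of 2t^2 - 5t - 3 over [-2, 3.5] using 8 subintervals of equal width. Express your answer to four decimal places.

Δt = (3.5 − (-2))/8 = 0.6875.
f(-2) = 15, f(-1.3125) = 7.0078125, f(-0.625) = 0.90625, f(0.0625) = -3.3046875, f(0.75) = -5.625, f(1.4375) = -6.0546875, f(2.125) = -4.59375, f(2.8125) = -1.2421875, f(3.5) = 4.
T_8 = (Δt/2)·[f(t_0) + 2f(t_1) + ... + 2f(t_{7}) + f(t_8)].
Sum ≈ -2.3418.

-2.3418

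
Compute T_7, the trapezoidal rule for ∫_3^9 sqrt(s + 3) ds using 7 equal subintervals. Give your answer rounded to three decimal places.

Δs = (9 − 3)/7 = 6/7.
f(3) ≈ 2.449, f(27/7) ≈ 2.619, f(33/7) ≈ 2.777, f(39/7) ≈ 2.928, f(45/7) ≈ 3.071, f(51/7) ≈ 3.207, f(57/7) ≈ 3.338, f(9) ≈ 3.464.
T_7 = (Δs/2)·[f(s_0) + 2f(s_1) + ... + 2f(s_{6}) + f(s_7)].
Sum ≈ 17.911.

17.911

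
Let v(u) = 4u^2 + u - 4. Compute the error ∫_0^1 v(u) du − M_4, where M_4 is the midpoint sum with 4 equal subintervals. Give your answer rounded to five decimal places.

Exact integral: ∫_0^1 v(u) du ≈ -2.1666667.
M_4 = -2.1875.
Error ≈ -2.1666667 − (-2.1875) ≈ 0.02083.

0.02083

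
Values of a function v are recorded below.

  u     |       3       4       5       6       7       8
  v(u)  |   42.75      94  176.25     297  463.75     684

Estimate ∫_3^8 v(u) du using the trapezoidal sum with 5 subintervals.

1394.375

Δu = 1.
T_5 = (1/2)·[42.75 + 2·94 + 2·176.25 + 2·297 + 2·463.75 + 684] = 1394.375.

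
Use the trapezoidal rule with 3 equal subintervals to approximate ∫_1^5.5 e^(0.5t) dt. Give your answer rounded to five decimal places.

Δt = (5.5 − 1)/3 = 1.5.
f(1) ≈ 1.64872, f(2.5) ≈ 3.49034, f(4) ≈ 7.38906, f(5.5) ≈ 15.64263.
T_3 = (Δt/2)·[f(t_0) + 2f(t_1) + 2f(t_2) + f(t_3)].
Sum ≈ 29.28761.

29.28761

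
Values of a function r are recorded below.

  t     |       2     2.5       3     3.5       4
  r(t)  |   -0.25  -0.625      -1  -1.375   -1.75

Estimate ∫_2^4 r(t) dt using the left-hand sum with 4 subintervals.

-1.625

Δt = 0.5.
Sum = 0.5·[(-0.25) + (-0.625) + (-1) + (-1.375)] = -1.625.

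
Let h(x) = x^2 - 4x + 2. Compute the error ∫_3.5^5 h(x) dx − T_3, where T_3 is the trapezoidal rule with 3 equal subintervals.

Exact integral: ∫_3.5^5 h(x) dx = 4.875.
T_3 = 4.9375.
Error = 4.875 − 4.9375 = -0.0625.

-0.0625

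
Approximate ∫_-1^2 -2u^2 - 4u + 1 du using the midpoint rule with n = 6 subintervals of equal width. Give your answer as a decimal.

-8.875

Δu = (2 − (-1))/6 = 0.5.
Midpoints: -0.75, -0.25, 0.25, 0.75, 1.25, 1.75.
f(-0.75) = 2.875, f(-0.25) = 1.875, f(0.25) = -0.125, f(0.75) = -3.125, f(1.25) = -7.125, f(1.75) = -12.125.
Sum = Δu · [f(-0.75) + f(-0.25) + f(0.25) + ...].
Sum = -8.875.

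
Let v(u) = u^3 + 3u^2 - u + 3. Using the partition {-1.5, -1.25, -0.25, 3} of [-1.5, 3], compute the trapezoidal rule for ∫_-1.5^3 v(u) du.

Subinterval widths: 0.25, 1, 3.25.
v(-1.5) = 7.875, v(-1.25) = 6.984375, v(-0.25) = 3.421875, v(3) = 54.
On each subinterval the trapezoid contributes (Δu_i/2)·[v(u_{i-1}) + v(u_i)].
Sum = 100.37109375.

100.37109375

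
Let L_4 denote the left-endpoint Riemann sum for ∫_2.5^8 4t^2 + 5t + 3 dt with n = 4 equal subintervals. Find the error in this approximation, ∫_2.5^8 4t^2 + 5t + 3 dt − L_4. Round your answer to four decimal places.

170.7865

Exact integral: ∫_2.5^8 f(t) dt ≈ 822.708333.
L_4 = 651.921875.
Error ≈ 822.708333 − 651.921875 ≈ 170.7865.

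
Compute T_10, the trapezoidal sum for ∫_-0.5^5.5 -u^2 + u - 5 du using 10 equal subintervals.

Δu = (5.5 − (-0.5))/10 = 0.6.
f(-0.5) = -5.75, f(0.1) = -4.91, f(0.7) = -4.79, f(1.3) = -5.39, f(1.9) = -6.71, f(2.5) = -8.75, f(3.1) = -11.51, f(3.7) = -14.99, f(4.3) = -19.19, f(4.9) = -24.11, f(5.5) = -29.75.
T_10 = (Δu/2)·[f(u_0) + 2f(u_1) + ... + 2f(u_{9}) + f(u_10)].
Sum = -70.86.

-70.86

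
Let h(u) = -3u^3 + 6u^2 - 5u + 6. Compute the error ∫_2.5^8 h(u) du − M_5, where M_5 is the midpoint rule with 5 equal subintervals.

-22.8765625

Exact integral: ∫_2.5^8 h(u) du = -2161.328125.
M_5 = -2138.4515625.
Error = -2161.328125 − (-2138.4515625) = -22.8765625.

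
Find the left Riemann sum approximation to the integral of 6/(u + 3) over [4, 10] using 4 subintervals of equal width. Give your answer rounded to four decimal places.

Δu = (10 − 4)/4 = 1.5.
Left endpoints: 4, 5.5, 7, 8.5.
f(4) = 6/7, f(5.5) = 12/17, f(7) = 0.6, f(8.5) = 12/23.
Sum = Δu · [f(4) + f(5.5) + f(7) + f(8.5)].
Sum ≈ 4.0271.

4.0271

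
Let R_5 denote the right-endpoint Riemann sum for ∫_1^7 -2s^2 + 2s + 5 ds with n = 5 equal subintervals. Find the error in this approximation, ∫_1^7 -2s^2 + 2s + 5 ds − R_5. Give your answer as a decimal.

Exact integral: ∫_1^7 f(s) ds = -150.
R_5 = -203.28.
Error = -150 − (-203.28) = 53.28.

53.28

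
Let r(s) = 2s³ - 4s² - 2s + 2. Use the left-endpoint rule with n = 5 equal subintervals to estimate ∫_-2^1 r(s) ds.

-18.96

Δs = (1 − (-2))/5 = 0.6.
Left endpoints: -2, -1.4, -0.8, -0.2, 0.4.
r(-2) = -26, r(-1.4) = -8.528, r(-0.8) = 0.016, r(-0.2) = 2.224, r(0.4) = 0.688.
Sum = Δs · [r(-2) + r(-1.4) + r(-0.8) + r(-0.2) + r(0.4)].
Sum = -18.96.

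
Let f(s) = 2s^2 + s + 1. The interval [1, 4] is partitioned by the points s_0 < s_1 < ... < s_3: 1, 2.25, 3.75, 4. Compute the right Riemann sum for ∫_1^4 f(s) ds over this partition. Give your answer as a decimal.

75.28125

Subinterval widths: 1.25, 1.5, 0.25.
Right endpoints: 2.25, 3.75, 4.
f(2.25) = 13.375, f(3.75) = 32.875, f(4) = 37.
Sum = Σ Δs_i · f(s_i).
Sum = 75.28125.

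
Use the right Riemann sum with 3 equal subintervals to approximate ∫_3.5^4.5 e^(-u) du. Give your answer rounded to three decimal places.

Δu = (4.5 − 3.5)/3 = 1/3.
Right endpoints: 23/6, 25/6, 4.5.
f(23/6) ≈ 0.022, f(25/6) ≈ 0.016, f(4.5) ≈ 0.011.
Sum = Δu · [f(23/6) + f(25/6) + f(4.5)].
Sum ≈ 0.016.

0.016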